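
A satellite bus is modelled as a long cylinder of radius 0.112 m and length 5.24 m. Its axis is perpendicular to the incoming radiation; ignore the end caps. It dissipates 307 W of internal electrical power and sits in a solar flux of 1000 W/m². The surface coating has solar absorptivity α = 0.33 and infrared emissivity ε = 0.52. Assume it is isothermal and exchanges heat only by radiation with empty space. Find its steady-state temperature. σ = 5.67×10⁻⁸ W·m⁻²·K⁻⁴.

T ≈ 283 K

At steady state, absorbed solar power + internal power = radiated power.
Absorbed: α·S·A_cross = 0.33·1000·1.174 = 387.3 W (cross-section 2rL).
Total input = 387.3 + 307 = 694.3 W.
Radiated: εσ·A_surf·T⁴ with A_surf = 2πrL = 3.687 m².
T⁴ = 694.3/(0.52·5.67×10⁻⁸·3.687) = 6.386×10⁹ K⁴.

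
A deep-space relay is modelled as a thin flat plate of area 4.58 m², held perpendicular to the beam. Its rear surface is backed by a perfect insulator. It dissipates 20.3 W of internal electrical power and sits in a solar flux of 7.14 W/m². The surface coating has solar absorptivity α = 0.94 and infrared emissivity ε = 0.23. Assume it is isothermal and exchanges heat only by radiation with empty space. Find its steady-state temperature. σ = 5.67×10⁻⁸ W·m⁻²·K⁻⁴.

At steady state, absorbed solar power + internal power = radiated power.
Absorbed: α·S·A_cross = 0.94·7.14·4.580 = 30.74 W (cross-section A).
Total input = 30.74 + 20.3 = 51.04 W.
Radiated: εσ·A_surf·T⁴ with A_surf = A = 4.580 m².
T⁴ = 51.04/(0.23·5.67×10⁻⁸·4.580) = 8.545×10⁸ K⁴.

T ≈ 171 K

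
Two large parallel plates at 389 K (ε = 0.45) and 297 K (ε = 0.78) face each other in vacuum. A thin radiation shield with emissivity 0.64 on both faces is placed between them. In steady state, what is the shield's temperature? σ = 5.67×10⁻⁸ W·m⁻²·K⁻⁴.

In steady state the net flux on the hot side equals that on the cold side.
σ(T₁⁴−T_s⁴)/D₁ = σ(T_s⁴−T₂⁴)/D₂, with D₁ = 1/ε₁+1/ε_s−1 = 2.785, D₂ = 1/ε_s+1/ε₂−1 = 1.845.
Solve for T_s⁴: T_s⁴ = (D₂·T₁⁴ + D₁·T₂⁴)/(D₁+D₂) = 1.380×10¹⁰ K⁴.

T_s ≈ 343 K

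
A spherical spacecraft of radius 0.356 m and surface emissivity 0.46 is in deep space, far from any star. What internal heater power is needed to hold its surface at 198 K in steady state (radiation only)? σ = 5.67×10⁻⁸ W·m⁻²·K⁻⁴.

P ≈ 63.8 W

P = εσ·4πr²·T⁴.
4πr² = 1.593 m²; T⁴ = 1.537×10⁹ K⁴.
P = 0.46·5.67×10⁻⁸·1.593·1.537×10⁹.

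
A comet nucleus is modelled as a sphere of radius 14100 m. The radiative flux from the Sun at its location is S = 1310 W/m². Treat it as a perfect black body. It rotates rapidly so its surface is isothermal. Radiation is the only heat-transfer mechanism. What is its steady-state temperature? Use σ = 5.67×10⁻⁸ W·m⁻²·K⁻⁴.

T ≈ 276 K

At equilibrium, absorbed power = emitted power.
Absorbing cross-section = πr² = 6.246×10⁸ m²; emitting surface = 4πr² = 2.498×10⁹ m² (ratio 4).
S·A_cross = εσ·A_surf·T⁴  ⇒  T⁴ = S/(4σ).
T⁴ = 1.00·1310/(4·5.67×10⁻⁸) = 5.776×10⁹ K⁴.
T = (5.776×10⁹)^(1/4).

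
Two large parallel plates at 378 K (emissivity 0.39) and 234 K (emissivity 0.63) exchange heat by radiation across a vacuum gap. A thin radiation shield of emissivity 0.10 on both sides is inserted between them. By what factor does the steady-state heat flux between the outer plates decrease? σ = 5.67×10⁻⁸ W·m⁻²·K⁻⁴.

factor ≈ 7.03

Without shield: q₀ = σΔ(T⁴)/(1/ε₁+1/ε₂−1) with denominator 3.151.
With shield the two gaps are in series; the resistances add: (1/ε₁+1/ε_s−1)+(1/ε_s+1/ε₂−1) = 11.56+10.59 = 22.15.
Heat-flux ratio q₀/q = 22.15/3.151.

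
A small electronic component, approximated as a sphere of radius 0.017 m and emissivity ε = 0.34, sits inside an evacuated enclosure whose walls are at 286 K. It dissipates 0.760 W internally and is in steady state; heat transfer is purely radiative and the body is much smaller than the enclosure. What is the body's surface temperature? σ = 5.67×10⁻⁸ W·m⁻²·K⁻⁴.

For a small grey body in a large enclosure, net radiated power = εσA(T⁴ − T_w⁴).
Steady state: P = εσA(T⁴ − T_w⁴) with A = 4πr² = 0.003632 m².
T⁴ = P/(εσA) + T_w⁴ = 0.760/(0.34·5.67×10⁻⁸·0.003632) + (286)⁴
    = 1.086×10¹⁰ + 6.691×10⁹ = 1.755×10¹⁰ K⁴.

T ≈ 364 K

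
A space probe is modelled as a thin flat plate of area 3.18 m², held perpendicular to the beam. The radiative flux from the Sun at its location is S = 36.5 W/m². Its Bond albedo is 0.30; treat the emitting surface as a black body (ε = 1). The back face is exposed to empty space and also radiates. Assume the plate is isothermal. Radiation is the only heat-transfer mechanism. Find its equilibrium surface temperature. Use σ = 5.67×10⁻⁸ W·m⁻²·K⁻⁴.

At equilibrium, absorbed power = emitted power.
Absorbing cross-section = A = 3.180 m²; emitting surface = 2A = 6.360 m² (ratio 2).
(1−a)S·A_cross = εσ·A_surf·T⁴  ⇒  T⁴ = (1−a)S/(2σ).
T⁴ = 0.700·36.5/(2·5.67×10⁻⁸) = 2.253×10⁸ K⁴.
T = (2.253×10⁸)^(1/4).

T ≈ 123 K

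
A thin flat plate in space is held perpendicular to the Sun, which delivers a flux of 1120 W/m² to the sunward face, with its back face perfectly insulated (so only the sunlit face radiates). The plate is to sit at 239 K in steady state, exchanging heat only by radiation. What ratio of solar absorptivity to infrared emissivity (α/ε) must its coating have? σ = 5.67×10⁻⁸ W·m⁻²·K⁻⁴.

Balance: αS·A = εσ·1A·T⁴ ⇒ α/ε = σT⁴/S.
α/ε = 5.67×10⁻⁸·(239)⁴/1120 = 5.67×10⁻⁸·3.263×10⁹/1120.

α/ε ≈ 0.165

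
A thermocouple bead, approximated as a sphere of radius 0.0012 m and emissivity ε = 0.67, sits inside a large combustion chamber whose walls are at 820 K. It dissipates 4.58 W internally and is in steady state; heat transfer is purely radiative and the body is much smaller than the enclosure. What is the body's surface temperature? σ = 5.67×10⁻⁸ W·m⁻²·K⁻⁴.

For a small grey body in a large enclosure, net radiated power = εσA(T⁴ − T_w⁴).
Steady state: P = εσA(T⁴ − T_w⁴) with A = 4πr² = 1.810×10⁻⁵ m².
T⁴ = P/(εσA) + T_w⁴ = 4.58/(0.67·5.67×10⁻⁸·1.810×10⁻⁵) + (820)⁴
    = 6.662×10¹² + 4.521×10¹¹ = 7.115×10¹² K⁴.

T ≈ 1630 K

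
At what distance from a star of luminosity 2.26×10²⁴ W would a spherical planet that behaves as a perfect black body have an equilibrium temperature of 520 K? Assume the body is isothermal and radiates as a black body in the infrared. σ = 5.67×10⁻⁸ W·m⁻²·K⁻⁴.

d ≈ 3.29×10⁹ m

For an isothermal black-emitting sphere, (1−a)S·πr² = σ·4πr²·T⁴ ⇒ S = 4σT⁴/(1−a).
S = 4·5.67×10⁻⁸·(520)⁴/1.00 = 16580 W/m².
Flux falls as S = L/(4πd²), so d = √(L/(4πS)) = √(2.26×10²⁴/(4π·16580)).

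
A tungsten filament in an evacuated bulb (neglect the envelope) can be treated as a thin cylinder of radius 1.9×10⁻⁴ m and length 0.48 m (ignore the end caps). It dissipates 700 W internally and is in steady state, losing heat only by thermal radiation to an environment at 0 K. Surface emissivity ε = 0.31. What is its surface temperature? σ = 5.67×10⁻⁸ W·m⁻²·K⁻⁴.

Steady state: internal power = radiated power, P = εσA T⁴.
Radiating area A = 2πrL = 5.730×10⁻⁴ m².
T⁴ = P/(εσA) = 700/(0.31·5.67×10⁻⁸·5.730×10⁻⁴) = 6.950×10¹³ K⁴.
T = (6.950×10¹³)^(1/4).

T ≈ 2890 K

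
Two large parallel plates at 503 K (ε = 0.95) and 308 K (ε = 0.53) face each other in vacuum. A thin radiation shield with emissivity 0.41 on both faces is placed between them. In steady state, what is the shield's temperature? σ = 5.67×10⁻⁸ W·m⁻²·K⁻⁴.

T_s ≈ 448 K

In steady state the net flux on the hot side equals that on the cold side.
σ(T₁⁴−T_s⁴)/D₁ = σ(T_s⁴−T₂⁴)/D₂, with D₁ = 1/ε₁+1/ε_s−1 = 2.492, D₂ = 1/ε_s+1/ε₂−1 = 3.326.
Solve for T_s⁴: T_s⁴ = (D₂·T₁⁴ + D₁·T₂⁴)/(D₁+D₂) = 4.045×10¹⁰ K⁴.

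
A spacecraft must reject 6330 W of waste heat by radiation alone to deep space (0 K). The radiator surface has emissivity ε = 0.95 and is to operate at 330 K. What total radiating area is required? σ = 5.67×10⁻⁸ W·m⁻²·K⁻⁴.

P = εσA T⁴ ⇒ A = P/(εσT⁴).
T⁴ = 1.186×10¹⁰ K⁴.
A = 6330/(0.95 × 5.67×10⁻⁸ × 1.186×10¹⁰).

A ≈ 9.91 m²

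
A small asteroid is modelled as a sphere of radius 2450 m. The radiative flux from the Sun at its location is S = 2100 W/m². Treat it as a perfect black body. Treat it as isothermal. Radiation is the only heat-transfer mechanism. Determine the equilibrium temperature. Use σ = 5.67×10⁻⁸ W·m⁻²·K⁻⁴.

T ≈ 310 K

At equilibrium, absorbed power = emitted power.
Absorbing cross-section = πr² = 1.886×10⁷ m²; emitting surface = 4πr² = 7.543×10⁷ m² (ratio 4).
S·A_cross = εσ·A_surf·T⁴  ⇒  T⁴ = S/(4σ).
T⁴ = 1.00·2100/(4·5.67×10⁻⁸) = 9.259×10⁹ K⁴.
T = (9.259×10⁹)^(1/4).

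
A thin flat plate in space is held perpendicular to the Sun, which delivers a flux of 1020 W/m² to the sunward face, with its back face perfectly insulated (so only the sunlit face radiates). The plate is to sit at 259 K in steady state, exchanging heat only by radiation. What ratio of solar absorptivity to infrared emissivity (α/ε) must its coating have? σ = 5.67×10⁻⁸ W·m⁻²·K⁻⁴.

Balance: αS·A = εσ·1A·T⁴ ⇒ α/ε = σT⁴/S.
α/ε = 5.67×10⁻⁸·(259)⁴/1020 = 5.67×10⁻⁸·4.500×10⁹/1020.

α/ε ≈ 0.250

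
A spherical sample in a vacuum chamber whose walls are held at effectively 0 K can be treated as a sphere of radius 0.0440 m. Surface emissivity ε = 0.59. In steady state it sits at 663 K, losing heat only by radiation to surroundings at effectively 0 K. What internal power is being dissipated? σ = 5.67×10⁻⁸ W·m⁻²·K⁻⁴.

P ≈ 157 W

Steady state: P = εσA T⁴.
A = 4πr² = 0.02433 m²; T⁴ = (663)⁴ = 1.932×10¹¹ K⁴.
P = 0.59 × 5.67×10⁻⁸ × 0.02433 × 1.932×10¹¹.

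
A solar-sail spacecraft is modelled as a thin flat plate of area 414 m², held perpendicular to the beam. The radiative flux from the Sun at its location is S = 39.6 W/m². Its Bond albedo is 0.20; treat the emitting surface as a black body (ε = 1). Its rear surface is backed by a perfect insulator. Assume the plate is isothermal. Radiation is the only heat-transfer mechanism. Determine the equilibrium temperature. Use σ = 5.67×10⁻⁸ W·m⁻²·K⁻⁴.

T ≈ 154 K

At equilibrium, absorbed power = emitted power.
Absorbing cross-section = A = 414.0 m²; emitting surface = A = 414.0 m² (ratio 1).
(1−a)S·A_cross = εσ·A_surf·T⁴  ⇒  T⁴ = (1−a)S/(1σ).
T⁴ = 0.800·39.6/(1·5.67×10⁻⁸) = 5.587×10⁸ K⁴.
T = (5.587×10⁸)^(1/4).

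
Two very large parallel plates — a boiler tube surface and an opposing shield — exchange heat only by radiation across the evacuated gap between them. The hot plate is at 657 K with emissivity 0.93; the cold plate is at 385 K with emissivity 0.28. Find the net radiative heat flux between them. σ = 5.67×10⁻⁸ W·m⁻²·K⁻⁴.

For two infinite grey parallel plates, q = σ(T₁⁴ − T₂⁴)/(1/ε₁ + 1/ε₂ − 1).
T₁⁴ − T₂⁴ = 1.863×10¹¹ − 2.197×10¹⁰ = 1.644×10¹¹ K⁴.
1/ε₁ + 1/ε₂ − 1 = 1.075 + 3.571 − 1 = 3.647.
q = 5.67×10⁻⁸ × 1.644×10¹¹ / 3.647.

q ≈ 2560 W/m²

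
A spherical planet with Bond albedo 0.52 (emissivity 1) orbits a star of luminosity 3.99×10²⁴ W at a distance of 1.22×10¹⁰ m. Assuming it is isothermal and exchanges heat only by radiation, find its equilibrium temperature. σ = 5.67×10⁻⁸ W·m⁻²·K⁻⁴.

T ≈ 259 K

First find the stellar flux at distance d: S = L/(4πd²) = 3.99×10²⁴/(4π·(1.22×10¹⁰)²) = 2133 W/m².
For an isothermal sphere, absorbed (1−a)S·πr² = emitted σ·4πr²·T⁴, so T⁴ = (1−a)S/(4σ).
T⁴ = 0.480·2133/(4·5.67×10⁻⁸) = 4.515×10⁹ K⁴.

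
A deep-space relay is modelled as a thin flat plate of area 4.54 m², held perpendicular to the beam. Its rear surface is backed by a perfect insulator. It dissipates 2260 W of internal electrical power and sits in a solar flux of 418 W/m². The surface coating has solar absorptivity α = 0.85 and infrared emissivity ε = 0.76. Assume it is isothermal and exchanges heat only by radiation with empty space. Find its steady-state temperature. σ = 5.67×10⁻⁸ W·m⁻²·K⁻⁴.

T ≈ 375 K

At steady state, absorbed solar power + internal power = radiated power.
Absorbed: α·S·A_cross = 0.85·418·4.540 = 1613 W (cross-section A).
Total input = 1613 + 2260 = 3873 W.
Radiated: εσ·A_surf·T⁴ with A_surf = A = 4.540 m².
T⁴ = 3873/(0.76·5.67×10⁻⁸·4.540) = 1.980×10¹⁰ K⁴.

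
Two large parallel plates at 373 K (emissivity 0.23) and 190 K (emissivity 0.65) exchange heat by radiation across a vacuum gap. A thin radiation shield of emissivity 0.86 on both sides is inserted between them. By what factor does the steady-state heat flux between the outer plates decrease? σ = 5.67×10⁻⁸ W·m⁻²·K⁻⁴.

Without shield: q₀ = σΔ(T⁴)/(1/ε₁+1/ε₂−1) with denominator 4.886.
With shield the two gaps are in series; the resistances add: (1/ε₁+1/ε_s−1)+(1/ε_s+1/ε₂−1) = 4.511+1.701 = 6.212.
Heat-flux ratio q₀/q = 6.212/4.886.

factor ≈ 1.27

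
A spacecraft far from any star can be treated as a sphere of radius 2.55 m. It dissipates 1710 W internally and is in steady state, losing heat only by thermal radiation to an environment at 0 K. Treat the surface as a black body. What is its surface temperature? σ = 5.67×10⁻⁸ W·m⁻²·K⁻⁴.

Steady state: internal power = radiated power, P = εσA T⁴.
Radiating area A = 4πr² = 81.71 m².
T⁴ = P/(εσA) = 1710/(1.0·5.67×10⁻⁸·81.71) = 3.691×10⁸ K⁴.
T = (3.691×10⁸)^(1/4).

T ≈ 139 K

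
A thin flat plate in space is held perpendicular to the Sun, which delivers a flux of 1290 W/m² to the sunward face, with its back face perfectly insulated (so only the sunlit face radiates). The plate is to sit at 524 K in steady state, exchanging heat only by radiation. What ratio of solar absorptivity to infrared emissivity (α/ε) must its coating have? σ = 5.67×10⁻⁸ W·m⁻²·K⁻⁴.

Balance: αS·A = εσ·1A·T⁴ ⇒ α/ε = σT⁴/S.
α/ε = 5.67×10⁻⁸·(524)⁴/1290 = 5.67×10⁻⁸·7.539×10¹⁰/1290.

α/ε ≈ 3.31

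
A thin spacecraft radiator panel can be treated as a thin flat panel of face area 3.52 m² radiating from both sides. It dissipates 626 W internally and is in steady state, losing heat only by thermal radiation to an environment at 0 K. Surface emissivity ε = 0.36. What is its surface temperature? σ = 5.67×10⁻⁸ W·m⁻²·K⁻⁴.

T ≈ 257 K

Steady state: internal power = radiated power, P = εσA T⁴.
Radiating area A = 2·3.52 = 7.040 m².
T⁴ = P/(εσA) = 626/(0.36·5.67×10⁻⁸·7.040) = 4.356×10⁹ K⁴.
T = (4.356×10⁹)^(1/4).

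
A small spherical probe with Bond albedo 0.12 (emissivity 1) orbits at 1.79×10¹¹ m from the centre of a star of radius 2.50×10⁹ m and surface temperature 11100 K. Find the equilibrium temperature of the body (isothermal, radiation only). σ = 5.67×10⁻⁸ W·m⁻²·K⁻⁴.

The star's surface emits σT_*⁴; at distance d the flux is S = σT_*⁴(R_*/d)².
S = 5.67×10⁻⁸·(11100)⁴·(2.50×10⁹/1.79×10¹¹)² = 1.679×10⁵ W/m².
For an isothermal sphere T⁴ = (1−a)S/(4σ) = 6.515×10¹¹ K⁴.

T ≈ 898 K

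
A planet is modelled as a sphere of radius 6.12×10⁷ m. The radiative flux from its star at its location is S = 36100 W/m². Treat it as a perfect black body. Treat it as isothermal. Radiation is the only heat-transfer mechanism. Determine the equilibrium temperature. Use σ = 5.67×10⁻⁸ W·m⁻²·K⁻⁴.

At equilibrium, absorbed power = emitted power.
Absorbing cross-section = πr² = 1.177×10¹⁶ m²; emitting surface = 4πr² = 4.707×10¹⁶ m² (ratio 4).
S·A_cross = εσ·A_surf·T⁴  ⇒  T⁴ = S/(4σ).
T⁴ = 1.00·36100/(4·5.67×10⁻⁸) = 1.592×10¹¹ K⁴.
T = (1.592×10¹¹)^(1/4).

T ≈ 632 K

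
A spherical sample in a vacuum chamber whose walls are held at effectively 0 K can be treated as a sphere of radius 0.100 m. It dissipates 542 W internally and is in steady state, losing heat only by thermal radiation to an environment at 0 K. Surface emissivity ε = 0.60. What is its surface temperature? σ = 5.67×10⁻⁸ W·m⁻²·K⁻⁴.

Steady state: internal power = radiated power, P = εσA T⁴.
Radiating area A = 4πr² = 0.1257 m².
T⁴ = P/(εσA) = 542/(0.60·5.67×10⁻⁸·0.1257) = 1.268×10¹¹ K⁴.
T = (1.268×10¹¹)^(1/4).

T ≈ 597 K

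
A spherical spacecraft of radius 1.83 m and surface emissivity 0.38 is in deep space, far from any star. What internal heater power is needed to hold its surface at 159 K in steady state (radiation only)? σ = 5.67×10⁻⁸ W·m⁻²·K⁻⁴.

P ≈ 580 W

P = εσ·4πr²·T⁴.
4πr² = 42.08 m²; T⁴ = 6.391×10⁸ K⁴.
P = 0.38·5.67×10⁻⁸·42.08·6.391×10⁸.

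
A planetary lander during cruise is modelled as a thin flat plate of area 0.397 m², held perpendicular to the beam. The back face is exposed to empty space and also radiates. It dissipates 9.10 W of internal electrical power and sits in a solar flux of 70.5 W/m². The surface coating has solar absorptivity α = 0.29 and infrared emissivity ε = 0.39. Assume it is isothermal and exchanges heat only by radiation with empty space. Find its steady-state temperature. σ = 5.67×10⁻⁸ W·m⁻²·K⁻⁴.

T ≈ 177 K

At steady state, absorbed solar power + internal power = radiated power.
Absorbed: α·S·A_cross = 0.29·70.5·0.3970 = 8.117 W (cross-section A).
Total input = 8.117 + 9.10 = 17.22 W.
Radiated: εσ·A_surf·T⁴ with A_surf = 2A = 0.7940 m².
T⁴ = 17.22/(0.39·5.67×10⁻⁸·0.7940) = 9.806×10⁸ K⁴.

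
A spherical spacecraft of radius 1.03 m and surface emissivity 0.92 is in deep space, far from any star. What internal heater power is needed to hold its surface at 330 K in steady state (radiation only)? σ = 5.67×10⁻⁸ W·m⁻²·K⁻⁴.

P = εσ·4πr²·T⁴.
4πr² = 13.33 m²; T⁴ = 1.186×10¹⁰ K⁴.
P = 0.92·5.67×10⁻⁸·13.33·1.186×10¹⁰.

P ≈ 8250 W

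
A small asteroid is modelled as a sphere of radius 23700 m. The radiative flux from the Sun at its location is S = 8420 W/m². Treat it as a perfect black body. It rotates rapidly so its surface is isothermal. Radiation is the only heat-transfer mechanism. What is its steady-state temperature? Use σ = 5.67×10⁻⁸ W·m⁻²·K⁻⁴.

T ≈ 439 K

At equilibrium, absorbed power = emitted power.
Absorbing cross-section = πr² = 1.765×10⁹ m²; emitting surface = 4πr² = 7.058×10⁹ m² (ratio 4).
S·A_cross = εσ·A_surf·T⁴  ⇒  T⁴ = S/(4σ).
T⁴ = 1.00·8420/(4·5.67×10⁻⁸) = 3.713×10¹⁰ K⁴.
T = (3.713×10¹⁰)^(1/4).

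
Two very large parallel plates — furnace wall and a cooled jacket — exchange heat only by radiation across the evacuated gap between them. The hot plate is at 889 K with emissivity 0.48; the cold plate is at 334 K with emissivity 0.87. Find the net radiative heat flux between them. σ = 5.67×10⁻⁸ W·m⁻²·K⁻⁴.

For two infinite grey parallel plates, q = σ(T₁⁴ − T₂⁴)/(1/ε₁ + 1/ε₂ − 1).
T₁⁴ − T₂⁴ = 6.246×10¹¹ − 1.244×10¹⁰ = 6.122×10¹¹ K⁴.
1/ε₁ + 1/ε₂ − 1 = 2.083 + 1.149 − 1 = 2.233.
q = 5.67×10⁻⁸ × 6.122×10¹¹ / 2.233.

q ≈ 15500 W/m²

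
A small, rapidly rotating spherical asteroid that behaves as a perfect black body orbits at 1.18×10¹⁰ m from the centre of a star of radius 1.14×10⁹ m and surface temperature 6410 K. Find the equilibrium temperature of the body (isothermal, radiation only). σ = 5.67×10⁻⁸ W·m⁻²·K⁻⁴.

T ≈ 1410 K

The star's surface emits σT_*⁴; at distance d the flux is S = σT_*⁴(R_*/d)².
S = 5.67×10⁻⁸·(6410)⁴·(1.14×10⁹/1.18×10¹⁰)² = 8.934×10⁵ W/m².
For an isothermal sphere T⁴ = (1−a)S/(4σ) = 3.939×10¹² K⁴.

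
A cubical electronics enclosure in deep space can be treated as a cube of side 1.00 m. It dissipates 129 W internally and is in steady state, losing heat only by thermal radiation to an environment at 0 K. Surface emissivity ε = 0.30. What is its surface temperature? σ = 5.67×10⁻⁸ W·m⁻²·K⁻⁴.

T ≈ 189 K

Steady state: internal power = radiated power, P = εσA T⁴.
Radiating area A = 6L² = 6.000 m².
T⁴ = P/(εσA) = 129/(0.30·5.67×10⁻⁸·6.000) = 1.264×10⁹ K⁴.
T = (1.264×10⁹)^(1/4).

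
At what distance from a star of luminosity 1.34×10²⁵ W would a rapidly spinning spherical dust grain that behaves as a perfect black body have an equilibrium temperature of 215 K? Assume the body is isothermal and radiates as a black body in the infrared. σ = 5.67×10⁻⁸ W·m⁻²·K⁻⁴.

For an isothermal black-emitting sphere, (1−a)S·πr² = σ·4πr²·T⁴ ⇒ S = 4σT⁴/(1−a).
S = 4·5.67×10⁻⁸·(215)⁴/1.00 = 484.6 W/m².
Flux falls as S = L/(4πd²), so d = √(L/(4πS)) = √(1.34×10²⁵/(4π·484.6)).

d ≈ 4.69×10¹⁰ m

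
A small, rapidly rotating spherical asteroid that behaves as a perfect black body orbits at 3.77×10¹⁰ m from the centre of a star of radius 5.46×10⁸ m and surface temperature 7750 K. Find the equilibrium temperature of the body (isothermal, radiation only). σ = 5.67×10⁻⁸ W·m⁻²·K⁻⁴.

The star's surface emits σT_*⁴; at distance d the flux is S = σT_*⁴(R_*/d)².
S = 5.67×10⁻⁸·(7750)⁴·(5.46×10⁸/3.77×10¹⁰)² = 42900 W/m².
For an isothermal sphere T⁴ = (1−a)S/(4σ) = 1.892×10¹¹ K⁴.

T ≈ 659 K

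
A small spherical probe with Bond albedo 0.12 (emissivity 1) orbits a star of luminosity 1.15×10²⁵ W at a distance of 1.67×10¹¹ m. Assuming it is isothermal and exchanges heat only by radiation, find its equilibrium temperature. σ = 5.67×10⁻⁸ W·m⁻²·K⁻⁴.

First find the stellar flux at distance d: S = L/(4πd²) = 1.15×10²⁵/(4π·(1.67×10¹¹)²) = 32.81 W/m².
For an isothermal sphere, absorbed (1−a)S·πr² = emitted σ·4πr²·T⁴, so T⁴ = (1−a)S/(4σ).
T⁴ = 0.880·32.81/(4·5.67×10⁻⁸) = 1.273×10⁸ K⁴.

T ≈ 106 K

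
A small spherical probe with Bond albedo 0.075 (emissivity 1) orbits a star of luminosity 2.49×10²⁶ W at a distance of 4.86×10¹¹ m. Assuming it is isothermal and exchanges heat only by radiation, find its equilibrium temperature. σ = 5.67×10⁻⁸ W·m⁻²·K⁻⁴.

First find the stellar flux at distance d: S = L/(4πd²) = 2.49×10²⁶/(4π·(4.86×10¹¹)²) = 83.89 W/m².
For an isothermal sphere, absorbed (1−a)S·πr² = emitted σ·4πr²·T⁴, so T⁴ = (1−a)S/(4σ).
T⁴ = 0.925·83.89/(4·5.67×10⁻⁸) = 3.421×10⁸ K⁴.

T ≈ 136 K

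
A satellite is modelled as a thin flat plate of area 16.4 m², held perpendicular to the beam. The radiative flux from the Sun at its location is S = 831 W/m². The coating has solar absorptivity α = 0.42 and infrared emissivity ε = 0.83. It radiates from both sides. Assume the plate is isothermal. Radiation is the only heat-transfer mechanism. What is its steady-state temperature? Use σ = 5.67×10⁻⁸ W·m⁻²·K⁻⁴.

At equilibrium, absorbed power = emitted power.
Absorbing cross-section = A = 16.40 m²; emitting surface = 2A = 32.80 m² (ratio 2).
αS·A_cross = εσ·A_surf·T⁴  ⇒  T⁴ = αS/(ε·2σ).
T⁴ = 0.420·831/(0.83·2·5.67×10⁻⁸) = 3.708×10⁹ K⁴.
T = (3.708×10⁹)^(1/4).

T ≈ 247 K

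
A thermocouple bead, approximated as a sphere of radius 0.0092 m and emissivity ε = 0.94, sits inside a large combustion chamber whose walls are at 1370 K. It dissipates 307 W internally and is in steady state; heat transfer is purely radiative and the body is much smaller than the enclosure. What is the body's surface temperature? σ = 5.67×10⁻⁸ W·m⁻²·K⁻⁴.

T ≈ 1730 K

For a small grey body in a large enclosure, net radiated power = εσA(T⁴ − T_w⁴).
Steady state: P = εσA(T⁴ − T_w⁴) with A = 4πr² = 0.001064 m².
T⁴ = P/(εσA) + T_w⁴ = 307/(0.94·5.67×10⁻⁸·0.001064) + (1370)⁴
    = 5.416×10¹² + 3.523×10¹² = 8.938×10¹² K⁴.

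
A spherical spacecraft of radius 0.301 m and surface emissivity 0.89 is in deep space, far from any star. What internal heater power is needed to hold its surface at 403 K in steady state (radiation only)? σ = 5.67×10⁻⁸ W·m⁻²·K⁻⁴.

P ≈ 1520 W

P = εσ·4πr²·T⁴.
4πr² = 1.139 m²; T⁴ = 2.638×10¹⁰ K⁴.
P = 0.89·5.67×10⁻⁸·1.139·2.638×10¹⁰.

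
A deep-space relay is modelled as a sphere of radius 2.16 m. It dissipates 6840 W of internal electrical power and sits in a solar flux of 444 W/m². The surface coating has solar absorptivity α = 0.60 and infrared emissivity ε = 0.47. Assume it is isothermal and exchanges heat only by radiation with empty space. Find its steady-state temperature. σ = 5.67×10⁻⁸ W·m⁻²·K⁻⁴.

T ≈ 288 K

At steady state, absorbed solar power + internal power = radiated power.
Absorbed: α·S·A_cross = 0.60·444·14.66 = 3905 W (cross-section πr²).
Total input = 3905 + 6840 = 10740 W.
Radiated: εσ·A_surf·T⁴ with A_surf = 4πr² = 58.63 m².
T⁴ = 10740/(0.47·5.67×10⁻⁸·58.63) = 6.877×10⁹ K⁴.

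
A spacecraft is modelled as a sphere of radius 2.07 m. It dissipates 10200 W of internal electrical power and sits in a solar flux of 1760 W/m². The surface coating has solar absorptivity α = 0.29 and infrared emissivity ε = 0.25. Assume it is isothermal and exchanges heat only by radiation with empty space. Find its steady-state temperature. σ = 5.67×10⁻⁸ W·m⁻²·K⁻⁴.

At steady state, absorbed solar power + internal power = radiated power.
Absorbed: α·S·A_cross = 0.29·1760·13.46 = 6871 W (cross-section πr²).
Total input = 6871 + 10200 = 17070 W.
Radiated: εσ·A_surf·T⁴ with A_surf = 4πr² = 53.85 m².
T⁴ = 17070/(0.25·5.67×10⁻⁸·53.85) = 2.237×10¹⁰ K⁴.

T ≈ 387 K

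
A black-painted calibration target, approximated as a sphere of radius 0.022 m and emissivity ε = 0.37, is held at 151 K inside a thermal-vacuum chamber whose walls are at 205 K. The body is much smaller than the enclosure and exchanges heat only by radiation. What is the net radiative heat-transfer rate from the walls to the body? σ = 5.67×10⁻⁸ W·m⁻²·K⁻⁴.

P_net ≈ 0.159 W

For a small grey body in a large enclosure: P_net = εσA(T_body⁴ − T_wall⁴).
A = 4πr² = 0.006082 m²; T_body⁴ − T_wall⁴ = 5.199×10⁸ − 1.766×10⁹ = -1.246×10⁹ K⁴.
|P_net| = 0.37·5.67×10⁻⁸·0.006082·1.246×10⁹.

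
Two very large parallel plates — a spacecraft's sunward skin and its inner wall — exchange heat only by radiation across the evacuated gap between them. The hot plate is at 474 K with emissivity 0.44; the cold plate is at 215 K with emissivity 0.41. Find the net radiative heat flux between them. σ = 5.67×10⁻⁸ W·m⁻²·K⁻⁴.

For two infinite grey parallel plates, q = σ(T₁⁴ − T₂⁴)/(1/ε₁ + 1/ε₂ − 1).
T₁⁴ − T₂⁴ = 5.048×10¹⁰ − 2.137×10⁹ = 4.834×10¹⁰ K⁴.
1/ε₁ + 1/ε₂ − 1 = 2.273 + 2.439 − 1 = 3.712.
q = 5.67×10⁻⁸ × 4.834×10¹⁰ / 3.712.

q ≈ 738 W/m²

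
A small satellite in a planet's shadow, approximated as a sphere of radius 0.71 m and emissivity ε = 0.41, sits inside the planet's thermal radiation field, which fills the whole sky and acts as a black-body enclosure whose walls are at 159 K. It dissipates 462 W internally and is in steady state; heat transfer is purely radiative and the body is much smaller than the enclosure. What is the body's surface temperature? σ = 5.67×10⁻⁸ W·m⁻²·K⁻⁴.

For a small grey body in a large enclosure, net radiated power = εσA(T⁴ − T_w⁴).
Steady state: P = εσA(T⁴ − T_w⁴) with A = 4πr² = 6.335 m².
T⁴ = P/(εσA) + T_w⁴ = 462/(0.41·5.67×10⁻⁸·6.335) + (159)⁴
    = 3.137×10⁹ + 6.391×10⁸ = 3.776×10⁹ K⁴.

T ≈ 248 K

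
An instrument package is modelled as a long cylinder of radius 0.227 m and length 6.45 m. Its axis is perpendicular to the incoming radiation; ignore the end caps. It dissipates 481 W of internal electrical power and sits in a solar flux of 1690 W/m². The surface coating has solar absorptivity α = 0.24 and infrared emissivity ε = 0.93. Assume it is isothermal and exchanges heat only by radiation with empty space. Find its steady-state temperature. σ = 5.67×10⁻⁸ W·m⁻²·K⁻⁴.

T ≈ 242 K

At steady state, absorbed solar power + internal power = radiated power.
Absorbed: α·S·A_cross = 0.24·1690·2.928 = 1188 W (cross-section 2rL).
Total input = 1188 + 481 = 1669 W.
Radiated: εσ·A_surf·T⁴ with A_surf = 2πrL = 9.200 m².
T⁴ = 1669/(0.93·5.67×10⁻⁸·9.200) = 3.440×10⁹ K⁴.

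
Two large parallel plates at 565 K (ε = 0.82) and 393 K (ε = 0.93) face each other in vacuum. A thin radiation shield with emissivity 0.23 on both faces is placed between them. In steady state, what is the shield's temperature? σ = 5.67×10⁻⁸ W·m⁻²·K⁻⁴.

T_s ≈ 500 K

In steady state the net flux on the hot side equals that on the cold side.
σ(T₁⁴−T_s⁴)/D₁ = σ(T_s⁴−T₂⁴)/D₂, with D₁ = 1/ε₁+1/ε_s−1 = 4.567, D₂ = 1/ε_s+1/ε₂−1 = 4.423.
Solve for T_s⁴: T_s⁴ = (D₂·T₁⁴ + D₁·T₂⁴)/(D₁+D₂) = 6.225×10¹⁰ K⁴.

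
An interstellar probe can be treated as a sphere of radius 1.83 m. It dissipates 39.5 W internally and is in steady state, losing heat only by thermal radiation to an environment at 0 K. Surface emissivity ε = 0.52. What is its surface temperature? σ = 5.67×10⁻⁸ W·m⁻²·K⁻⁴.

T ≈ 75.1 K

Steady state: internal power = radiated power, P = εσA T⁴.
Radiating area A = 4πr² = 42.08 m².
T⁴ = P/(εσA) = 39.5/(0.52·5.67×10⁻⁸·42.08) = 3.183×10⁷ K⁴.
T = (3.183×10⁷)^(1/4).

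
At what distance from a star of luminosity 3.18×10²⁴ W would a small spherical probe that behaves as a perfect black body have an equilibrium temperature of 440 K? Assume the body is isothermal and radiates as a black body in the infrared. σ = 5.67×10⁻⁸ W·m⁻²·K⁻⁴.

d ≈ 5.46×10⁹ m

For an isothermal black-emitting sphere, (1−a)S·πr² = σ·4πr²·T⁴ ⇒ S = 4σT⁴/(1−a).
S = 4·5.67×10⁻⁸·(440)⁴/1.00 = 8501 W/m².
Flux falls as S = L/(4πd²), so d = √(L/(4πS)) = √(3.18×10²⁴/(4π·8501)).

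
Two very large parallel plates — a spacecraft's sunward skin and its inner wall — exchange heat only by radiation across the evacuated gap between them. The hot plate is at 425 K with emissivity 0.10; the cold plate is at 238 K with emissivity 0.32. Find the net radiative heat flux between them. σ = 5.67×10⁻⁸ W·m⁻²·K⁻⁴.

For two infinite grey parallel plates, q = σ(T₁⁴ − T₂⁴)/(1/ε₁ + 1/ε₂ − 1).
T₁⁴ − T₂⁴ = 3.263×10¹⁰ − 3.209×10⁹ = 2.942×10¹⁰ K⁴.
1/ε₁ + 1/ε₂ − 1 = 10.00 + 3.125 − 1 = 12.12.
q = 5.67×10⁻⁸ × 2.942×10¹⁰ / 12.12.

q ≈ 138 W/m²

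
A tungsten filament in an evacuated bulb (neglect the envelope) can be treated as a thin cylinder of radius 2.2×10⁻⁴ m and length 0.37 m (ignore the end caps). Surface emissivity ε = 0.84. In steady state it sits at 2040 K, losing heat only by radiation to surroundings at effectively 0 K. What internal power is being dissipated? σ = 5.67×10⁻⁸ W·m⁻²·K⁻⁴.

Steady state: P = εσA T⁴.
A = 2πrL = 5.115×10⁻⁴ m²; T⁴ = (2040)⁴ = 1.732×10¹³ K⁴.
P = 0.84 × 5.67×10⁻⁸ × 5.115×10⁻⁴ × 1.732×10¹³.

P ≈ 422 W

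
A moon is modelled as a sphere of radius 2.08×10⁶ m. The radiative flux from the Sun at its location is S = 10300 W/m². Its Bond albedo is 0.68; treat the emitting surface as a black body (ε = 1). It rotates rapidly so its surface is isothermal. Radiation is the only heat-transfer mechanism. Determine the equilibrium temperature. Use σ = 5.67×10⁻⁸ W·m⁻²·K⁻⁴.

T ≈ 347 K

At equilibrium, absorbed power = emitted power.
Absorbing cross-section = πr² = 1.359×10¹³ m²; emitting surface = 4πr² = 5.437×10¹³ m² (ratio 4).
(1−a)S·A_cross = εσ·A_surf·T⁴  ⇒  T⁴ = (1−a)S/(4σ).
T⁴ = 0.320·10300/(4·5.67×10⁻⁸) = 1.453×10¹⁰ K⁴.
T = (1.453×10¹⁰)^(1/4).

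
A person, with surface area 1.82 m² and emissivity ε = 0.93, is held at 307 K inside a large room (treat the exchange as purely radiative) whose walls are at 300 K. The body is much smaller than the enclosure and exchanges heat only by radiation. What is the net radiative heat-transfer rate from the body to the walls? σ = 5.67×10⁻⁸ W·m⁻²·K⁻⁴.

P_net ≈ 75.1 W

For a small grey body in a large enclosure: P_net = εσA(T_body⁴ − T_wall⁴).
A = 1.82 m²; T_body⁴ − T_wall⁴ = 8.883×10⁹ − 8.100×10⁹ = 7.829×10⁸ K⁴.
|P_net| = 0.93·5.67×10⁻⁸·1.820·7.829×10⁸.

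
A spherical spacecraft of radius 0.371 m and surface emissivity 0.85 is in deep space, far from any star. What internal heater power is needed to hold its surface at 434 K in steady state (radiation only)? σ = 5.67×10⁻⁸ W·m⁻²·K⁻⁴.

P = εσ·4πr²·T⁴.
4πr² = 1.730 m²; T⁴ = 3.548×10¹⁰ K⁴.
P = 0.85·5.67×10⁻⁸·1.730·3.548×10¹⁰.

P ≈ 2960 W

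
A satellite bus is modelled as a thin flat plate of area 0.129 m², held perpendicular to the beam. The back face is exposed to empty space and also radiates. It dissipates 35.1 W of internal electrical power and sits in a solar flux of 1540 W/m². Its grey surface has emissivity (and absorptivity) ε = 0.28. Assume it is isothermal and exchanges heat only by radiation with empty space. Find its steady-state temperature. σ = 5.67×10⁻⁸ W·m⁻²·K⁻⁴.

T ≈ 386 K

At steady state, absorbed solar power + internal power = radiated power.
Absorbed: α·S·A_cross = 0.28·1540·0.1290 = 55.62 W (cross-section A).
Total input = 55.62 + 35.1 = 90.72 W.
Radiated: εσ·A_surf·T⁴ with A_surf = 2A = 0.2580 m².
T⁴ = 90.72/(0.28·5.67×10⁻⁸·0.2580) = 2.215×10¹⁰ K⁴.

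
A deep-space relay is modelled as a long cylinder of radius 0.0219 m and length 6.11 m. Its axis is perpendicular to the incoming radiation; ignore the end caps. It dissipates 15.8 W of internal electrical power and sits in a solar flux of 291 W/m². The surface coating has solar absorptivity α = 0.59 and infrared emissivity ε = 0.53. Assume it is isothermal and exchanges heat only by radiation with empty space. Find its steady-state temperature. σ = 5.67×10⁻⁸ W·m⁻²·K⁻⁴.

At steady state, absorbed solar power + internal power = radiated power.
Absorbed: α·S·A_cross = 0.59·291·0.2676 = 45.95 W (cross-section 2rL).
Total input = 45.95 + 15.8 = 61.75 W.
Radiated: εσ·A_surf·T⁴ with A_surf = 2πrL = 0.8407 m².
T⁴ = 61.75/(0.53·5.67×10⁻⁸·0.8407) = 2.444×10⁹ K⁴.

T ≈ 222 K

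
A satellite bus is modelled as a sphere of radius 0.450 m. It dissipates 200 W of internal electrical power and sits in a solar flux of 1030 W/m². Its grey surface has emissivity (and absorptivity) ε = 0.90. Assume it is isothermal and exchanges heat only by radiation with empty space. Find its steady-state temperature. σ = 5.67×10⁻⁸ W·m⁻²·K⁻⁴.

At steady state, absorbed solar power + internal power = radiated power.
Absorbed: α·S·A_cross = 0.90·1030·0.6362 = 589.7 W (cross-section πr²).
Total input = 589.7 + 200 = 789.7 W.
Radiated: εσ·A_surf·T⁴ with A_surf = 4πr² = 2.545 m².
T⁴ = 789.7/(0.90·5.67×10⁻⁸·2.545) = 6.082×10⁹ K⁴.

T ≈ 279 K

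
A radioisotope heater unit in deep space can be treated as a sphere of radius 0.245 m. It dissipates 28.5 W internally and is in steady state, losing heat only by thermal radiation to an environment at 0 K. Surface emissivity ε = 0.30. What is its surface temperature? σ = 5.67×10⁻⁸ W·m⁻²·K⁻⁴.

T ≈ 217 K

Steady state: internal power = radiated power, P = εσA T⁴.
Radiating area A = 4πr² = 0.7543 m².
T⁴ = P/(εσA) = 28.5/(0.30·5.67×10⁻⁸·0.7543) = 2.221×10⁹ K⁴.
T = (2.221×10⁹)^(1/4).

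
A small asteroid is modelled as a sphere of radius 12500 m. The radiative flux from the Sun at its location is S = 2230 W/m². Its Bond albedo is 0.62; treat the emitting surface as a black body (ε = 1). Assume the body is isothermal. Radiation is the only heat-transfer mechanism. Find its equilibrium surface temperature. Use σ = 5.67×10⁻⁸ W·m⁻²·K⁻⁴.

T ≈ 247 K

At equilibrium, absorbed power = emitted power.
Absorbing cross-section = πr² = 4.909×10⁸ m²; emitting surface = 4πr² = 1.963×10⁹ m² (ratio 4).
(1−a)S·A_cross = εσ·A_surf·T⁴  ⇒  T⁴ = (1−a)S/(4σ).
T⁴ = 0.380·2230/(4·5.67×10⁻⁸) = 3.736×10⁹ K⁴.
T = (3.736×10⁹)^(1/4).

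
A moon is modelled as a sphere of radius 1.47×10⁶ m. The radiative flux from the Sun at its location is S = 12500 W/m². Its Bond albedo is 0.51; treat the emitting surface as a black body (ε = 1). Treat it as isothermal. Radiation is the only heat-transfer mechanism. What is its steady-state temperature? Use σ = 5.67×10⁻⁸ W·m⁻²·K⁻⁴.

T ≈ 405 K

At equilibrium, absorbed power = emitted power.
Absorbing cross-section = πr² = 6.789×10¹² m²; emitting surface = 4πr² = 2.715×10¹³ m² (ratio 4).
(1−a)S·A_cross = εσ·A_surf·T⁴  ⇒  T⁴ = (1−a)S/(4σ).
T⁴ = 0.490·12500/(4·5.67×10⁻⁸) = 2.701×10¹⁰ K⁴.
T = (2.701×10¹⁰)^(1/4).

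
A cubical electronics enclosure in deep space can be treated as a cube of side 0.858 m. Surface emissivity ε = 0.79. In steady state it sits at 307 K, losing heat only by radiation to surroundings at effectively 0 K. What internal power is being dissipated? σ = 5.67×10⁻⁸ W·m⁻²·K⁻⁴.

P ≈ 1760 W

Steady state: P = εσA T⁴.
A = 6L² = 4.417 m²; T⁴ = (307)⁴ = 8.883×10⁹ K⁴.
P = 0.79 × 5.67×10⁻⁸ × 4.417 × 8.883×10⁹.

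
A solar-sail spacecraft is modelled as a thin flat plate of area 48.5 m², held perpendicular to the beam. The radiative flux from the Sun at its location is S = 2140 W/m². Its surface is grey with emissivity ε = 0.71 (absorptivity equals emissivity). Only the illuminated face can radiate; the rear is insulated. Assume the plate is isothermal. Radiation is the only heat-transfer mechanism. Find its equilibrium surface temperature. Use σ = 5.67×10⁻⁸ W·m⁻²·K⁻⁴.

T ≈ 441 K

At equilibrium, absorbed power = emitted power.
Absorbing cross-section = A = 48.50 m²; emitting surface = A = 48.50 m² (ratio 1).
εS·A_cross = εσ·A_surf·T⁴  ⇒  T⁴ = S/(1σ)   (ε cancels).
T⁴ = 2140/(1·5.67×10⁻⁸) = 3.774×10¹⁰ K⁴.
T = (3.774×10¹⁰)^(1/4).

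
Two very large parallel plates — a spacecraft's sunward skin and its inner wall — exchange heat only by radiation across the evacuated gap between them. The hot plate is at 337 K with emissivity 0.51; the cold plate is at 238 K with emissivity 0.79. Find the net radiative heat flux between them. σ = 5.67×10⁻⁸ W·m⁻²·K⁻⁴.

For two infinite grey parallel plates, q = σ(T₁⁴ − T₂⁴)/(1/ε₁ + 1/ε₂ − 1).
T₁⁴ − T₂⁴ = 1.290×10¹⁰ − 3.209×10⁹ = 9.689×10⁹ K⁴.
1/ε₁ + 1/ε₂ − 1 = 1.961 + 1.266 − 1 = 2.227.
q = 5.67×10⁻⁸ × 9.689×10⁹ / 2.227.

q ≈ 247 W/m²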